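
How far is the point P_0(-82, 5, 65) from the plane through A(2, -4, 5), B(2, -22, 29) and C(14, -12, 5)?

AB = (0, -18, 24) and AC = (12, -8, 0), so a normal is n = AB × AC = (192, 288, 216).
Then n·(-82, 5, 65) - 312 = -576.
|n| = √(36864 + 82944 + 46656) = 408, so the distance is |-576|/408 = 24/17.

24/17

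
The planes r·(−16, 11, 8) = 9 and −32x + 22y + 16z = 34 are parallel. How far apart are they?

8/21

Divide the second equation by 2 to match normals: −16x + 11y + 8z = 17.
With common normal n = (−16, 11, 8) (|n| = 21), the distance is |9 − 17|/|n| = 8/21.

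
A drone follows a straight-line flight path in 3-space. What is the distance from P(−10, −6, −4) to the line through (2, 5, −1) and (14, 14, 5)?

√13

A direction vector is d = (12, 9, 6).
AP = (−12, −11, −3), and AP × d = (−39, 36, 24).
|AP × d|² = 3393 and |d|² = 261, so the distance is √(3393/261) = √13.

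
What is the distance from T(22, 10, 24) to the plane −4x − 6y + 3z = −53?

Normal vector n = (−4, −6, 3), and n·(22, 10, 24) − (−53) = −23.
|n| = √(16 + 36 + 9) = √61, so the distance is |-23|/√61 = 23/√61.

23√61/61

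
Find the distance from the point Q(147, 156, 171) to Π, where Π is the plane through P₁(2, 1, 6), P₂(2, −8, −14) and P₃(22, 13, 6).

5

P₁P₂ = (0, −9, −20) and P₁P₃ = (20, 12, 0), so a normal is n = P₁P₂ × P₁P₃ = (240, −400, 180).
n = (240, −400, 180); n·P − 1160 = 2500; |n| = 500; distance = 2500/500 = 5.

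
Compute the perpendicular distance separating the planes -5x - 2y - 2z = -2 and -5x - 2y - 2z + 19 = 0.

With common normal n = (-5, -2, -2) (|n| = √33), the distance is |(-2) − (-19)|/|n| = 17/√33 = 17√33/33.

17√33/33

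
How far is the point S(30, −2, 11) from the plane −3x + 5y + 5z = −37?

Normal vector n = (−3, 5, 5), and n·(30, −2, 11) − (−37) = −8.
|n| = √(9 + 25 + 25) = √59, so the distance is |-8|/√59 = 8/√59.

8√59/59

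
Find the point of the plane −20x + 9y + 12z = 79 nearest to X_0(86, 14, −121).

(-14, 59, -61)

The perpendicular from X_0 has direction n = (−20, 9, 12): r = (86, 14, −121) + μ(−20, 9, 12).
Substitute into the plane: n·(X_0 + μn) = 79 gives -3046 + 625μ = 79, so μ = 5.
Foot = (86, 14, −121) + 5·(−20, 9, 12) = (−14, 59, −61).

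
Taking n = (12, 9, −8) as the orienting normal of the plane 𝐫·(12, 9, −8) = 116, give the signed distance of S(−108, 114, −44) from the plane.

-2

n·S − 116 = -34.
|n| = 17, so the signed distance is -34/17 = -2.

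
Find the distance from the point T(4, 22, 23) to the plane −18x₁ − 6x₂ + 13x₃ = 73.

22/23

d = |(-18)·4 + (-6)·22 + 13·23 − 73| / √(324 + 36 + 169) = |22| / 23 = 22/23.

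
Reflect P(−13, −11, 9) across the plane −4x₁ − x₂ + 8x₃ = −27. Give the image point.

(3, -7, -23)

With n = (−4, −1, 8), the signed offset is (n·P − (-27))/|n|² = 162/81 = 2.
P' = P − 2t·n = (−13, −11, 9) − 4·(−4, −1, 8) = (3, −7, −23).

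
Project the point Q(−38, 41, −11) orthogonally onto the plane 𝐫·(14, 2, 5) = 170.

(4, 47, 4)

The perpendicular from Q has direction n = (14, 2, 5): r = (−38, 41, −11) + t(14, 2, 5).
Substitute into the plane: n·(Q + tn) = 170 gives -505 + 225t = 170, so t = 3.
Foot = (−38, 41, −11) + 3·(14, 2, 5) = (4, 47, 4).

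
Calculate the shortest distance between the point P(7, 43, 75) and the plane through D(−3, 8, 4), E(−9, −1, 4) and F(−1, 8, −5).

DE = (−6, −9, 0) and DF = (2, 0, −9), so a normal is n = DE × DF = (81, −54, 18).
Then n·(7, 43, 75) − (−603) = 198.
|n| = √(6561 + 2916 + 324) = 99, so the distance is |198|/99 = 2.

2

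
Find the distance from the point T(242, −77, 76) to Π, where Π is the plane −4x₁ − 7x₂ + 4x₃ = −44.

Normal vector n = (−4, −7, 4), and n·(242, −77, 76) − (−44) = −81.
|n| = √(16 + 49 + 16) = 9, so the distance is |-81|/9 = 9.

9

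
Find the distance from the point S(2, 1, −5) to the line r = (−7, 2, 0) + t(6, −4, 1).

3√6

Direction vector d = (6, −4, 1).
AP = (9, −1, −5); AP·d = 53, |AP|² = 107, |d|² = 53.
distance² = |AP|² − (AP·d)²/|d|² = 107 − 2809/53 = 54, so the distance is 3√6.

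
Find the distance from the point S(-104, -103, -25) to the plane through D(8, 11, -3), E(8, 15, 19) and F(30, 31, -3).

6

DE = (0, 4, 22) and DF = (22, 20, 0), so a normal is n = DE × DF = (-440, 484, -88).
n = (-440, 484, -88); n·P − 2068 = -3960; |n| = 660; distance = 3960/660 = 6.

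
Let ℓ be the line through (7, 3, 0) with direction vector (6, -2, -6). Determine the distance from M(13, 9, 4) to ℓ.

Direction vector d = (6, -2, -6).
AP = (6, 6, 4), and AP × d = (-28, 60, -48).
|AP × d|² = 6688 and |d|² = 76, so the distance is √(6688/76) = √88 = 2√22.

2√22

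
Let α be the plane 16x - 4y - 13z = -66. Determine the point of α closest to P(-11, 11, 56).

The perpendicular from P has direction n = (16, -4, -13): r = (-11, 11, 56) + t(16, -4, -13).
Substitute into the plane: n·(P + tn) = -66 gives -948 + 441t = -66, so t = 2.
Foot = (-11, 11, 56) + 2·(16, -4, -13) = (21, 3, 30).

(21, 3, 30)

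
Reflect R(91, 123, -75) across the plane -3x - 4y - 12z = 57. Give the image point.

n = (-3, -4, -12), |n|² = 169, n·R − 57 = 78, so t = 78/169 = 6/13.
Foot F = R − (6/13)·n = (1201/13, 1623/13, -903/13); the reflection is 2F − R = (1219/13, 1647/13, -831/13).

(1219/13, 1647/13, -831/13)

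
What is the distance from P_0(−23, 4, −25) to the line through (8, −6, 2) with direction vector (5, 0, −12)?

Direction vector d = (5, 0, −12).
AP = (−31, 10, −27); AP·d = 169, |AP|² = 1790, |d|² = 169.
distance² = |AP|² − (AP·d)²/|d|² = 1790 − 28561/169 = 1621, so the distance is √1621.

√1621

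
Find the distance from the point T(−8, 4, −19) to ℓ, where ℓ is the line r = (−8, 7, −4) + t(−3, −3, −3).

3√14

Direction vector d = (−3, −3, −3).
AP = (0, −3, −15); AP·d = 54, |AP|² = 234, |d|² = 27.
distance² = |AP|² − (AP·d)²/|d|² = 234 − 2916/27 = 126, so the distance is 3√14.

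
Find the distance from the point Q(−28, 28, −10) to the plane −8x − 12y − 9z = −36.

14/17

Normal vector n = (−8, −12, −9), and n·(−28, 28, −10) − (−36) = 14.
|n| = √(64 + 144 + 81) = 17, so the distance is |14|/17 = 14/17.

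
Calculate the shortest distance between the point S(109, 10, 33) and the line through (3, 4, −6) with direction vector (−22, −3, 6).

3√481

Direction vector d = (−22, −3, 6).
AP = (106, 6, 39), and AP × d = (153, −1494, −186).
|AP × d|² = 2290041 and |d|² = 529, so the distance is √(2290041/529) = √4329 = 3√481.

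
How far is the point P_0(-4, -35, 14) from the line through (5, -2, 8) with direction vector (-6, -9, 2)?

Direction vector d = (-6, -9, 2).
AP = (-9, -33, 6); AP·d = 363, |AP|² = 1206, |d|² = 121.
distance² = |AP|² − (AP·d)²/|d|² = 1206 − 131769/121 = 117, so the distance is 3√13.

3√13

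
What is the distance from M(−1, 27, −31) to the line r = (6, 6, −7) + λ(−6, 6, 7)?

√1066

Direction vector d = (−6, 6, 7).
AP = (−7, 21, −24); AP·d = 0, |AP|² = 1066, |d|² = 121.
distance² = |AP|² − (AP·d)²/|d|² = 1066 − 0/121 = 1066, so the distance is √1066.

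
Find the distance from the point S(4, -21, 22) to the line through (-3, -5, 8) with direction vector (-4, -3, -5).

√451

Direction vector d = (-4, -3, -5).
AP = (7, -16, 14); AP·d = -50, |AP|² = 501, |d|² = 50.
distance² = |AP|² − (AP·d)²/|d|² = 501 − 2500/50 = 451, so the distance is √451.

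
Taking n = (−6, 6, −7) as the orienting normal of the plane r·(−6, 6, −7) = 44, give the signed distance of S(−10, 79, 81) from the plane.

-7

n·S − 44 = -77.
|n| = 11, so the signed distance is -77/11 = -7.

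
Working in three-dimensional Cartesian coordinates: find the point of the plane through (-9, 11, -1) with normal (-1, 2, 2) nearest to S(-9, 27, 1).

The perpendicular from S has direction n = (-1, 2, 2): r = (-9, 27, 1) + t(-1, 2, 2).
Substitute into the plane: n·(S + tn) = 29 gives 65 + 9t = 29, so t = -4.
Foot = (-9, 27, 1) + (-4)·(-1, 2, 2) = (-5, 19, -7).

(-5, 19, -7)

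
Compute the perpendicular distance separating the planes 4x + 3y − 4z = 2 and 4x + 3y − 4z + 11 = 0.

With common normal n = (4, 3, −4) (|n| = √41), the distance is |2 − (-11)|/|n| = 13/√41 = 13√41/41.

13√41/41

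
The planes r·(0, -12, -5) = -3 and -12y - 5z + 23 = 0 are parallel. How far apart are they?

20/13

Both planes have normal n = (0, -12, -5), |n| = 13. Any point on the first plane is at distance |(-23) − (-3)|/|n| = 20/13 from the second.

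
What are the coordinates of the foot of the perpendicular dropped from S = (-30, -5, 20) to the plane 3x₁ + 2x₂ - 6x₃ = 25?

The perpendicular from S has direction n = (3, 2, -6): r = (-30, -5, 20) + λ(3, 2, -6).
Substitute into the plane: n·(S + λn) = 25 gives -220 + 49λ = 25, so λ = 5.
Foot = (-30, -5, 20) + 5·(3, 2, -6) = (-15, 5, -10).

(-15, 5, -10)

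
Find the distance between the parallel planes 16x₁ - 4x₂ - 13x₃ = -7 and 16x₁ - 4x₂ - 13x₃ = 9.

16/21

Both planes have normal n = (16, -4, -13), |n| = 21. Any point on the first plane is at distance |9 − (-7)|/|n| = 16/21 from the second.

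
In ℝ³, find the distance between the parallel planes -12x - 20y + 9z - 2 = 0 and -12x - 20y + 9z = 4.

With common normal n = (-12, -20, 9) (|n| = 25), the distance is |2 − 4|/|n| = 2/25.

2/25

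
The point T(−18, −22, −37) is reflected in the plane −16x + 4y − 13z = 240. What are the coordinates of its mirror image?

With n = (−16, 4, −13), the signed offset is (n·T − 240)/|n|² = 441/441 = 1.
T' = T − 2t·n = (−18, −22, −37) − 2·(−16, 4, −13) = (14, −30, −11).

(14, -30, -11)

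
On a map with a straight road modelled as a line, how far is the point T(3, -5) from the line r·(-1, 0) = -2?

1

The normal to the line is n = (-1, 0) with |n| = 1.
|n·T − (-2)| = |-3 − (-2)| = 1, so the distance is 1/1 = 1.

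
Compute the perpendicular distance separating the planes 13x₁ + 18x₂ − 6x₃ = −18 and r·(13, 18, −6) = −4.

14/23

With common normal n = (13, 18, −6) (|n| = 23), the distance is |(-18) − (-4)|/|n| = 14/23.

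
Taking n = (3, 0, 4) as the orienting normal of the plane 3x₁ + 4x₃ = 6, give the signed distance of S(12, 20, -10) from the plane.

n·S − 6 = -10.
|n| = 5, so the signed distance is -10/5 = -2.

-2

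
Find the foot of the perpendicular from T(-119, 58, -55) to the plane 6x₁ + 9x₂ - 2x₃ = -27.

(-1279/11, 683/11, -615/11)

n = (6, 9, -2), |n|² = 121, and n·T − (-27) = -55.
t = -55/121 = -5/11, so the foot is T − t·n = (-119, 58, -55) − (-5/11)·(6, 9, -2) = (-1279/11, 683/11, -615/11).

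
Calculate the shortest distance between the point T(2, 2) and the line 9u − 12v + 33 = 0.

9/5

d = |9·2 + (-12)·2 − (-33)| / √(81 + 144) = |27|/15 = 9/5.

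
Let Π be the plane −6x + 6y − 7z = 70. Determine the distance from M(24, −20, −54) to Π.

d = |(-6)·24 + 6·(-20) + (-7)·(-54) − 70| / √(36 + 36 + 49) = |44| / 11 = 4.

4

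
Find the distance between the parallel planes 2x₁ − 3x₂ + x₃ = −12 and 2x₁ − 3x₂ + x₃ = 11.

With common normal n = (2, −3, 1) (|n| = √14), the distance is |(-12) − 11|/|n| = 23/√14 = 23√14/14.

23√14/14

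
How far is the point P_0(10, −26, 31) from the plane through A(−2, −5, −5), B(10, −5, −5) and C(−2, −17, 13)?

AB = (12, 0, 0) and AC = (0, −12, 18), so a normal is n = AB × AC = (0, −216, −144).
Then n·(10, −26, 31) − 1800 = −648.
|n| = √(0 + 46656 + 20736) = 72√13, so the distance is |-648|/(72√13) = 9√13/13.

9√13/13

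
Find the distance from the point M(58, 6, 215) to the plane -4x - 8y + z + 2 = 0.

Normal vector n = (-4, -8, 1), and n·(58, 6, 215) - (-2) = -63.
|n| = √(16 + 64 + 1) = 9, so the distance is |-63|/9 = 7.

7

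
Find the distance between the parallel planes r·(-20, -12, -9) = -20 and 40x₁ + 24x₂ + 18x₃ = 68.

Divide the second equation by -2 to match normals: -20x₁ - 12x₂ - 9x₃ = -34.
Both planes have normal n = (-20, -12, -9), |n| = 25. Any point on the first plane is at distance |(-34) − (-20)|/|n| = 14/25 from the second.

14/25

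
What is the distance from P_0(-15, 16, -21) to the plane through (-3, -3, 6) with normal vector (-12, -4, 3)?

1

The plane has equation n·(r − (-3, -3, 6)) = 0, i.e. n·r = 66.
d = |(-12)·(-15) + (-4)·16 + 3·(-21) − 66| / √(144 + 16 + 9) = |-13| / 13 = 1.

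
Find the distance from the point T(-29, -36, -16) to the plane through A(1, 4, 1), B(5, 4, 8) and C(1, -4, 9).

AB = (4, 0, 7) and AC = (0, -8, 8), so a normal is n = AB × AC = (56, -32, -32).
n = (56, -32, -32); n·P − (-104) = 144; |n| = 72; distance = 144/72 = 2.

2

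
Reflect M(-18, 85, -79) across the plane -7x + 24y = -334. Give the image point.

(38, -107, -79)

With n = (-7, 24, 0), the signed offset is (n·M − (-334))/|n|² = 2500/625 = 4.
M' = M − 2t·n = (-18, 85, -79) − 8·(-7, 24, 0) = (38, -107, -79).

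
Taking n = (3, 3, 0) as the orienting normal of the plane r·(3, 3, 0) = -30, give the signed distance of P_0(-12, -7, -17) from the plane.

-9/√2

n·P_0 − (-30) = -27.
|n| = 3√2, so the signed distance is -9/√2.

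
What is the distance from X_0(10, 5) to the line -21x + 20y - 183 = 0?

293/29

d = |(-21)·10 + 20·5 − 183| / √(441 + 400) = |-293|/29 = 293/29.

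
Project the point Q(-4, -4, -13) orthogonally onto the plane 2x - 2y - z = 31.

The perpendicular from Q has direction n = (2, -2, -1): r = (-4, -4, -13) + μ(2, -2, -1).
Substitute into the plane: n·(Q + μn) = 31 gives 13 + 9μ = 31, so μ = 2.
Foot = (-4, -4, -13) + 2·(2, -2, -1) = (0, -8, -15).

(0, -8, -15)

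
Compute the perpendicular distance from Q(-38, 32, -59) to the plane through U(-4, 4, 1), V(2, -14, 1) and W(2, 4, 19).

14√11/11

UV = (6, -18, 0) and UW = (6, 0, 18), so a normal is n = UV × UW = (-324, -108, 108).
n = (-324, -108, 108); n·P − 972 = 1512; |n| = 108√11; distance = 1512/(108√11) = 14√11/11.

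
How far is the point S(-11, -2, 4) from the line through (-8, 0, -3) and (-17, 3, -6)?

A direction vector is d = (-9, 3, -3).
AP = (-3, -2, 7), and AP × d = (-15, -72, -27).
|AP × d|² = 6138 and |d|² = 99, so the distance is √(6138/99) = √62.

√62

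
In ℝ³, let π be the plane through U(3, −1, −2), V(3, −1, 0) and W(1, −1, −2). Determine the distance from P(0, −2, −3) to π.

UV = (0, 0, 2) and UW = (−2, 0, 0), so a normal is n = UV × UW = (0, −4, 0).
n = (0, −4, 0); n·P − 4 = 4; |n| = 4; distance = 4/4 = 1.

1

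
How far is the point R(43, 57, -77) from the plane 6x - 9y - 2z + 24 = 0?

7

Normal vector n = (6, -9, -2), and n·(43, 57, -77) - (-24) = -77.
|n| = √(36 + 81 + 4) = 11, so the distance is |-77|/11 = 7.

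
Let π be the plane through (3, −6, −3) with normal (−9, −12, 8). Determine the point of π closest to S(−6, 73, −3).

(-33, 37, 21)

n = (−9, −12, 8), |n|² = 289, and n·S − 21 = -867.
t = -867/289 = -3, so the foot is S − t·n = (−6, 73, −3) − (-3)·(−9, −12, 8) = (−33, 37, 21).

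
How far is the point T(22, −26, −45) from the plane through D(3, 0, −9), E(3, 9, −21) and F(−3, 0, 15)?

16/13

DE = (0, 9, −12) and DF = (−6, 0, 24), so a normal is n = DE × DF = (216, 72, 54).
n = (216, 72, 54); n·P − 162 = 288; |n| = 234; distance = 288/234 = 16/13.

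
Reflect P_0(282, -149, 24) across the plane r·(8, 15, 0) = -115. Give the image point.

With n = (8, 15, 0), the signed offset is (n·P_0 − (-115))/|n|² = 136/289 = 8/17.
P_0' = P_0 − 2t·n = (282, -149, 24) − (16/17)·(8, 15, 0) = (4666/17, -2773/17, 24).

(4666/17, -2773/17, 24)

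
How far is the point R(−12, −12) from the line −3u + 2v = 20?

d = |(-3)·(-12) + 2·(-12) − 20| / √(9 + 4) = |-8|/√13 = 8√13/13.

8/√13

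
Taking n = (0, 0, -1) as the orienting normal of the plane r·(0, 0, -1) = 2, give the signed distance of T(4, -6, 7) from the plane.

n·T − 2 = -9.
|n| = 1, so the signed distance is -9/1 = -9.

-9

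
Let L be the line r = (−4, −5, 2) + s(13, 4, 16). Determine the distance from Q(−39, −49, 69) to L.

9√89

Direction vector d = (13, 4, 16).
AP = (−35, −44, 67); AP·d = 441, |AP|² = 7650, |d|² = 441.
distance² = |AP|² − (AP·d)²/|d|² = 7650 − 194481/441 = 7209, so the distance is 9√89.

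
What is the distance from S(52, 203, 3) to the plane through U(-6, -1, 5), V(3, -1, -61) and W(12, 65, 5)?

2

UV = (9, 0, -66) and UW = (18, 66, 0), so a normal is n = UV × UW = (4356, -1188, 594).
Then n·(52, 203, 3) - (-21978) = 9108.
|n| = √(18974736 + 1411344 + 352836) = 4554, so the distance is |9108|/4554 = 2.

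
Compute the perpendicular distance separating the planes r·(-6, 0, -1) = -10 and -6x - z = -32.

With common normal n = (-6, 0, -1) (|n| = √37), the distance is |(-10) − (-32)|/|n| = 22/√37.

22/√37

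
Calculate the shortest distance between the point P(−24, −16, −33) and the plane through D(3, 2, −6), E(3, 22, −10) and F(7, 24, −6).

3/5

DE = (0, 20, −4) and DF = (4, 22, 0), so a normal is n = DE × DF = (88, −16, −80).
n = (88, −16, −80); n·P − 712 = 72; |n| = 120; distance = 72/120 = 3/5.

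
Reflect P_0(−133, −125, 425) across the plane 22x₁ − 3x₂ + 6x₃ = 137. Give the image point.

With n = (22, −3, 6), the signed offset is (n·P_0 − 137)/|n|² = -138/529 = -6/23.
P_0' = P_0 − 2t·n = (−133, −125, 425) − (-12/23)·(22, −3, 6) = (−2795/23, −2911/23, 9847/23).

(-2795/23, -2911/23, 9847/23)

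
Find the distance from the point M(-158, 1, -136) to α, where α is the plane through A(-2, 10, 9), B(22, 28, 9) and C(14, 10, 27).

AB = (24, 18, 0) and AC = (16, 0, 18), so a normal is n = AB × AC = (324, -432, -288).
d = |324·(-158) + (-432)·1 + (-288)·(-136) − (-7560)| / √(104976 + 186624 + 82944) = |-4896| / 612 = 8.

8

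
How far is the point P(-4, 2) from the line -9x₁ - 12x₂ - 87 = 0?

d = |(-9)·(-4) + (-12)·2 − 87| / √(81 + 144) = |-75|/15 = 5.

5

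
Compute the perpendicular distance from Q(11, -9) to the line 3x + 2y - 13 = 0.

d = |3·11 + 2·(-9) − 13| / √(9 + 4) = |2|/√13 = 2/√13.

2/√13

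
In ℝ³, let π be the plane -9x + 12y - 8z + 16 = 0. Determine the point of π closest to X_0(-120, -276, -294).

n = (-9, 12, -8), |n|² = 289, and n·X_0 − (-16) = 136.
t = 136/289 = 8/17, so the foot is X_0 − t·n = (-120, -276, -294) − (8/17)·(-9, 12, -8) = (-1968/17, -4788/17, -4934/17).

(-1968/17, -4788/17, -4934/17)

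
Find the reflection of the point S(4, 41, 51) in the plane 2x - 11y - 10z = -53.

(20, -47, -29)

With n = (2, -11, -10), the signed offset is (n·S − (-53))/|n|² = -900/225 = -4.
S' = S − 2t·n = (4, 41, 51) − (-8)·(2, -11, -10) = (20, -47, -29).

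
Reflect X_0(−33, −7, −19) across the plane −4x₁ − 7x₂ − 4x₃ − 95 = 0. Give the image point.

With n = (−4, −7, −4), the signed offset is (n·X_0 − 95)/|n|² = 162/81 = 2.
X_0' = X_0 − 2t·n = (−33, −7, −19) − 4·(−4, −7, −4) = (−17, 21, −3).

(-17, 21, -3)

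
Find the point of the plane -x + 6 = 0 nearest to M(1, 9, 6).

(6, 9, 6)

The perpendicular from M has direction n = (-1, 0, 0): r = (1, 9, 6) + t(-1, 0, 0).
Substitute into the plane: n·(M + tn) = -6 gives -1 + 1t = -6, so t = -5.
Foot = (1, 9, 6) + (-5)·(-1, 0, 0) = (6, 9, 6).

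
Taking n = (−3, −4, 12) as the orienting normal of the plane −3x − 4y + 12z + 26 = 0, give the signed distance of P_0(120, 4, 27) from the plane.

-2

n·P_0 − (-26) = -26.
|n| = 13, so the signed distance is -26/13 = -2.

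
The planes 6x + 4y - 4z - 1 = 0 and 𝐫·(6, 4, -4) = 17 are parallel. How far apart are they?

Both planes have normal n = (6, 4, -4), |n| = 2√17. Any point on the first plane is at distance |17 − 1|/|n| = 16/(2√17) = 8/√17 from the second.

8√17/17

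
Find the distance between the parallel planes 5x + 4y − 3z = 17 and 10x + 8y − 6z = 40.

3√2/10

Divide the second equation by 2 to match normals: 5x + 4y − 3z = 20.
Both planes have normal n = (5, 4, −3), |n| = 5√2. Any point on the first plane is at distance |20 − 17|/|n| = 3/(5√2) = 3√2/10 from the second.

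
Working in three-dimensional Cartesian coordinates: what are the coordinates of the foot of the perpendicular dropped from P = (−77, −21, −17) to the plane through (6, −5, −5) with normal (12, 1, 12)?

(-29, -17, 31)

n = (12, 1, 12), |n|² = 289, and n·P − 7 = -1156.
t = -1156/289 = -4, so the foot is P − t·n = (−77, −21, −17) − (-4)·(12, 1, 12) = (−29, −17, 31).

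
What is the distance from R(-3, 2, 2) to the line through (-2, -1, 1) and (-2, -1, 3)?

A direction vector is d = (0, 0, 2).
AP = (-1, 3, 1), and AP × d = (6, 2, 0).
|AP × d|² = 40 and |d|² = 4, so the distance is √(40/4) = √10.

√10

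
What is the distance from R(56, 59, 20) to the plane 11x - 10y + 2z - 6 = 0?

4

Normal vector n = (11, -10, 2), and n·(56, 59, 20) - 6 = 60.
|n| = √(121 + 100 + 4) = 15, so the distance is |60|/15 = 4.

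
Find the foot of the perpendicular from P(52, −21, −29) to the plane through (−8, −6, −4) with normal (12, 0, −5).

n = (12, 0, −5), |n|² = 169, and n·P − (-76) = 845.
t = 845/169 = 5, so the foot is P − t·n = (52, −21, −29) − 5·(12, 0, −5) = (−8, −21, −4).

(-8, -21, -4)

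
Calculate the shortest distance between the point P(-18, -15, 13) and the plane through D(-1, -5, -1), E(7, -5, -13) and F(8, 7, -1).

DE = (8, 0, -12) and DF = (9, 12, 0), so a normal is n = DE × DF = (144, -108, 96).
Then n·(-18, -15, 13) - 300 = -24.
|n| = √(20736 + 11664 + 9216) = 204, so the distance is |-24|/204 = 2/17.

2/17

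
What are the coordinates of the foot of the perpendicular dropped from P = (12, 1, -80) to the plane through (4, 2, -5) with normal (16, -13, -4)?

The perpendicular from P has direction n = (16, -13, -4): r = (12, 1, -80) + t(16, -13, -4).
Substitute into the plane: n·(P + tn) = 58 gives 499 + 441t = 58, so t = -1.
Foot = (12, 1, -80) + (-1)·(16, -13, -4) = (-4, 14, -76).

(-4, 14, -76)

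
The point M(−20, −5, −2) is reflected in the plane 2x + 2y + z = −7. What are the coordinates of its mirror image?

With n = (2, 2, 1), the signed offset is (n·M − (-7))/|n|² = -45/9 = -5.
M' = M − 2t·n = (−20, −5, −2) − (-10)·(2, 2, 1) = (0, 15, 8).

(0, 15, 8)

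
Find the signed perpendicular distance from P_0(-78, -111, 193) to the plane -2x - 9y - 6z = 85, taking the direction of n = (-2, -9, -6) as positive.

-8

n·P_0 − 85 = -88.
|n| = 11, so the signed distance is -88/11 = -8.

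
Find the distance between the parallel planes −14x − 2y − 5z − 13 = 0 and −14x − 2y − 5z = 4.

3/5

With common normal n = (−14, −2, −5) (|n| = 15), the distance is |13 − 4|/|n| = 9/15 = 3/5.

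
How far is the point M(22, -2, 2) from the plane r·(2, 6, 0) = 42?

d = |2·22 + 6·(-2) − 42| / √(4 + 36 + 0) = |-10| / (2√10) = √10/2.

√10/2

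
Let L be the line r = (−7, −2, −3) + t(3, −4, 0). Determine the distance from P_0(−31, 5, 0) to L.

3√26

Direction vector d = (3, −4, 0).
AP = (−24, 7, 3); AP·d = -100, |AP|² = 634, |d|² = 25.
distance² = |AP|² − (AP·d)²/|d|² = 634 − 10000/25 = 234, so the distance is 3√26.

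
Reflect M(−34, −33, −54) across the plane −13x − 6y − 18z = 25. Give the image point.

(44, 3, 54)

n = (−13, −6, −18), |n|² = 529, n·M − 25 = 1587, so t = 1587/529 = 3.
Foot F = M − 3·n = (5, −15, 0); the reflection is 2F − M = (44, 3, 54).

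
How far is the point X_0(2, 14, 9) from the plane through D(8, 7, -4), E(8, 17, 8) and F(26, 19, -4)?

DE = (0, 10, 12) and DF = (18, 12, 0), so a normal is n = DE × DF = (-144, 216, -180).
d = |(-144)·2 + 216·14 + (-180)·9 − 1080| / √(20736 + 46656 + 32400) = |36| / (36√77) = √77/77.

√77/77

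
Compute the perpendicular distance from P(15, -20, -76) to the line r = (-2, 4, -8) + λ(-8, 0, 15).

√865

Direction vector d = (-8, 0, 15).
AP = (17, -24, -68), and AP × d = (-360, 289, -192).
|AP × d|² = 249985 and |d|² = 289, so the distance is √(249985/289) = √865.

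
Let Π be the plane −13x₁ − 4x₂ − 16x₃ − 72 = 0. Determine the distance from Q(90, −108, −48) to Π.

2

n = (−13, −4, −16); n·P − 72 = -42; |n| = 21; distance = 42/21 = 2.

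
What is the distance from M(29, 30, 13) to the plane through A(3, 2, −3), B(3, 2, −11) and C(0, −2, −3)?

AB = (0, 0, −8) and AC = (−3, −4, 0), so a normal is n = AB × AC = (−32, 24, 0).
Then n·(29, 30, 13) − (−48) = −160.
|n| = √(1024 + 576 + 0) = 40, so the distance is |-160|/40 = 4.

4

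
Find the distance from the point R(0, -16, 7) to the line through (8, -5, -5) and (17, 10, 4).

√286

A direction vector is d = (9, 15, 9).
AP = (-8, -11, 12); AP·d = -129, |AP|² = 329, |d|² = 387.
distance² = |AP|² − (AP·d)²/|d|² = 329 − 16641/387 = 286, so the distance is √286.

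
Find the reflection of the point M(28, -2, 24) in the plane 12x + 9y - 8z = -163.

With n = (12, 9, -8), the signed offset is (n·M − (-163))/|n|² = 289/289 = 1.
M' = M − 2t·n = (28, -2, 24) − 2·(12, 9, -8) = (4, -20, 40).

(4, -20, 40)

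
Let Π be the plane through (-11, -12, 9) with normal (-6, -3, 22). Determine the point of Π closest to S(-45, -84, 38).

(-33, -78, -6)

The perpendicular from S has direction n = (-6, -3, 22): r = (-45, -84, 38) + t(-6, -3, 22).
Substitute into the plane: n·(S + tn) = 300 gives 1358 + 529t = 300, so t = -2.
Foot = (-45, -84, 38) + (-2)·(-6, -3, 22) = (-33, -78, -6).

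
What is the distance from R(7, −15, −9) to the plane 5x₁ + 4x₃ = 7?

8√41/41

n = (5, 0, 4); n·P − 7 = -8; |n| = √41; distance = 8/√41 = 8√41/41.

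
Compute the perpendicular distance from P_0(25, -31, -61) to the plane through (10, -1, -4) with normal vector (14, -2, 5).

1

The plane has equation n·(r − (10, -1, -4)) = 0, i.e. n·r = 122.
n = (14, -2, 5); n·P − 122 = -15; |n| = 15; distance = 15/15 = 1.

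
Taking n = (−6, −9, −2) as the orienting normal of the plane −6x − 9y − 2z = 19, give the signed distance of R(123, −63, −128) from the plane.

n·R − 19 = 66.
|n| = 11, so the signed distance is 66/11 = 6.

6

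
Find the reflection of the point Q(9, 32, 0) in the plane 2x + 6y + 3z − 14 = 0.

With n = (2, 6, 3), the signed offset is (n·Q − 14)/|n|² = 196/49 = 4.
Q' = Q − 2t·n = (9, 32, 0) − 8·(2, 6, 3) = (−7, −16, −24).

(-7, -16, -24)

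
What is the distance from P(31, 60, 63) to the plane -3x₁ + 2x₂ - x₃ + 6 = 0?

Normal vector n = (-3, 2, -1), and n·(31, 60, 63) - (-6) = -30.
|n| = √(9 + 4 + 1) = √14, so the distance is |-30|/√14 = 15√14/7.

15√14/7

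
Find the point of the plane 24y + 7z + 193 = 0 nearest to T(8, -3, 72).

n = (0, 24, 7), |n|² = 625, and n·T − (-193) = 625.
t = 625/625 = 1, so the foot is T − t·n = (8, -3, 72) − 1·(0, 24, 7) = (8, -27, 65).

(8, -27, 65)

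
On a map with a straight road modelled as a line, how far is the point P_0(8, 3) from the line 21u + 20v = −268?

496/29

The normal to the line is n = (21, 20) with |n| = 29.
|n·P_0 − (-268)| = |228 − (-268)| = 496, so the distance is 496/29.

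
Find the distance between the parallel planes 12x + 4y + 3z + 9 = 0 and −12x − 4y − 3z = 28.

19/13

Divide the second equation by -1 to match normals: 12x + 4y + 3z = -28.
With common normal n = (12, 4, 3) (|n| = 13), the distance is |(-9) − (-28)|/|n| = 19/13.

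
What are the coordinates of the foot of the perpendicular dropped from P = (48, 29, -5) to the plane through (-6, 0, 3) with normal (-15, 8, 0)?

n = (-15, 8, 0), |n|² = 289, and n·P − 90 = -578.
t = -578/289 = -2, so the foot is P − t·n = (48, 29, -5) − (-2)·(-15, 8, 0) = (18, 45, -5).

(18, 45, -5)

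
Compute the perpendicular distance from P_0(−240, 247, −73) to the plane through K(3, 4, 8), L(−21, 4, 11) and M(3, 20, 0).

KL = (−24, 0, 3) and KM = (0, 16, −8), so a normal is n = KL × KM = (−48, −192, −384).
d = |(-48)·(-240) + (-192)·247 + (-384)·(-73) − (-3984)| / √(2304 + 36864 + 147456) = |-3888| / 432 = 9.

9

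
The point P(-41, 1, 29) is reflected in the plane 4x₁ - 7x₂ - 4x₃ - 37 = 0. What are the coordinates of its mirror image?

n = (4, -7, -4), |n|² = 81, n·P − 37 = -324, so t = -324/81 = -4.
Foot F = P − (-4)·n = (-25, -27, 13); the reflection is 2F − P = (-9, -55, -3).

(-9, -55, -3)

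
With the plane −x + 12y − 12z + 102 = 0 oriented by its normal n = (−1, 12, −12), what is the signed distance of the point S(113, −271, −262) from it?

n·S − (-102) = -119.
|n| = 17, so the signed distance is -119/17 = -7.

-7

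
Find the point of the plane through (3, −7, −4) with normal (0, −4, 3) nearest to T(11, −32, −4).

(11, -16, -16)

n = (0, −4, 3), |n|² = 25, and n·T − 16 = 100.
t = 100/25 = 4, so the foot is T − t·n = (11, −32, −4) − 4·(0, −4, 3) = (11, −16, −16).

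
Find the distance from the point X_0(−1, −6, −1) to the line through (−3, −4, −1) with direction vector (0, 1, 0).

Direction vector d = (0, 1, 0).
AP = (2, −2, 0); AP·d = -2, |AP|² = 8, |d|² = 1.
distance² = |AP|² − (AP·d)²/|d|² = 8 − 4/1 = 4, so the distance is 2.

2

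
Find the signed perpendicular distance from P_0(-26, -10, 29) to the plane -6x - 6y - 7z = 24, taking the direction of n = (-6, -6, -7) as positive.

n·P_0 − 24 = -11.
|n| = 11, so the signed distance is -11/11 = -1.

-1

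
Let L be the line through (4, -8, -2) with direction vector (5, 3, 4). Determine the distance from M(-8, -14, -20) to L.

Direction vector d = (5, 3, 4).
AP = (-12, -6, -18); AP·d = -150, |AP|² = 504, |d|² = 50.
distance² = |AP|² − (AP·d)²/|d|² = 504 − 22500/50 = 54, so the distance is 3√6.

3√6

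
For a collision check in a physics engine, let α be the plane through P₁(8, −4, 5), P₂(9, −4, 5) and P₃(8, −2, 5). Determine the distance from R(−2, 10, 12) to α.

7

P₁P₂ = (1, 0, 0) and P₁P₃ = (0, 2, 0), so a normal is n = P₁P₂ × P₁P₃ = (0, 0, 2).
d = |2·12 − 10| / √(0 + 0 + 4) = |14| / 2 = 7.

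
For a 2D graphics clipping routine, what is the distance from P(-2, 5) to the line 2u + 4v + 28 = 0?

The normal to the line is n = (2, 4) with |n| = 2√5.
|n·P − (-28)| = |16 − (-28)| = 44, so the distance is 44/(2√5) = 22√5/5.

22/√5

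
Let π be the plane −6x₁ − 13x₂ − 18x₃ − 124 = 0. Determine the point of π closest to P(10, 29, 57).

n = (−6, −13, −18), |n|² = 529, and n·P − 124 = -1587.
t = -1587/529 = -3, so the foot is P − t·n = (10, 29, 57) − (-3)·(−6, −13, −18) = (−8, −10, 3).

(-8, -10, 3)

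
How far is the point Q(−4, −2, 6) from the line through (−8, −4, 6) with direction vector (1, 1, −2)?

√14

Direction vector d = (1, 1, −2).
AP = (4, 2, 0); AP·d = 6, |AP|² = 20, |d|² = 6.
distance² = |AP|² − (AP·d)²/|d|² = 20 − 36/6 = 14, so the distance is √14.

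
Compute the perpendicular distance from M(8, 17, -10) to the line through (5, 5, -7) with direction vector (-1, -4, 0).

Direction vector d = (-1, -4, 0).
AP = (3, 12, -3); AP·d = -51, |AP|² = 162, |d|² = 17.
distance² = |AP|² − (AP·d)²/|d|² = 162 − 2601/17 = 9, so the distance is 3.

3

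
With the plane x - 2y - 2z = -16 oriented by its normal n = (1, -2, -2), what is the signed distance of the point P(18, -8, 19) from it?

4

n·P − (-16) = 12.
|n| = 3, so the signed distance is 12/3 = 4.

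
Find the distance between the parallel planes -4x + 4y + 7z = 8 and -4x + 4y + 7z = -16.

8/3

With common normal n = (-4, 4, 7) (|n| = 9), the distance is |8 − (-16)|/|n| = 24/9 = 8/3.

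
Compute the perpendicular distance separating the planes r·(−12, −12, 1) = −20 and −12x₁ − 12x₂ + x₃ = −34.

With common normal n = (−12, −12, 1) (|n| = 17), the distance is |(-20) − (-34)|/|n| = 14/17.

14/17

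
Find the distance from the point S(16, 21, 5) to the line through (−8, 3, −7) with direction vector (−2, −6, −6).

Direction vector d = (−2, −6, −6).
AP = (24, 18, 12); AP·d = -228, |AP|² = 1044, |d|² = 76.
distance² = |AP|² − (AP·d)²/|d|² = 1044 − 51984/76 = 360, so the distance is 6√10.

6√10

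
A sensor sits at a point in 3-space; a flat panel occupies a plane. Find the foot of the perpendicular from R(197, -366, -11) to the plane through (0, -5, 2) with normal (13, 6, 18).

(4440/23, -8460/23, -379/23)

The perpendicular from R has direction n = (13, 6, 18): r = (197, -366, -11) + t(13, 6, 18).
Substitute into the plane: n·(R + tn) = 6 gives 167 + 529t = 6, so t = -7/23.
Foot = (197, -366, -11) + (-7/23)·(13, 6, 18) = (4440/23, -8460/23, -379/23).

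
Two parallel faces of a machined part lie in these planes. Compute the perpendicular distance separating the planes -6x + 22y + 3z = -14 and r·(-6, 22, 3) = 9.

1

With common normal n = (-6, 22, 3) (|n| = 23), the distance is |(-14) − 9|/|n| = 23/23 = 1.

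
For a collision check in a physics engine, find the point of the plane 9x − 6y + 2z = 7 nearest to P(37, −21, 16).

(1, 3, 8)

n = (9, −6, 2), |n|² = 121, and n·P − 7 = 484.
t = 484/121 = 4, so the foot is P − t·n = (37, −21, 16) − 4·(9, −6, 2) = (1, 3, 8).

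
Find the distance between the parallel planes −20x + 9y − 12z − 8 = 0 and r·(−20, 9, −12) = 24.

16/25

Both planes have normal n = (−20, 9, −12), |n| = 25. Any point on the first plane is at distance |24 − 8|/|n| = 16/25 from the second.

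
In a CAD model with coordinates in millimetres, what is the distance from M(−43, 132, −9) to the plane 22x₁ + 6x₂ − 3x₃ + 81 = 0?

d = |22·(-43) + 6·132 + (-3)·(-9) − (-81)| / √(484 + 36 + 9) = |-46| / 23 = 2.

2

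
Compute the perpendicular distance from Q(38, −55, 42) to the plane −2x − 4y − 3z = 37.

19/√29

Normal vector n = (−2, −4, −3), and n·(38, −55, 42) − 37 = −19.
|n| = √(4 + 16 + 9) = √29, so the distance is |-19|/√29 = 19/√29.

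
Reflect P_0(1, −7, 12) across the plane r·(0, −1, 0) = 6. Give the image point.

n = (0, −1, 0), |n|² = 1, n·P_0 − 6 = 1, so t = 1/1 = 1.
Foot F = P_0 − 1·n = (1, −6, 12); the reflection is 2F − P_0 = (1, −5, 12).

(1, -5, 12)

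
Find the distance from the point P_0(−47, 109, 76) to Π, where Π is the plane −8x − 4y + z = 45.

d = |(-8)·(-47) + (-4)·109 + 1·76 − 45| / √(64 + 16 + 1) = |-29| / 9 = 29/9.

29/9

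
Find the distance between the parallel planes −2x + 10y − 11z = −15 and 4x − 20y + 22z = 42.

Divide the second equation by -2 to match normals: −2x + 10y − 11z = -21.
With common normal n = (−2, 10, −11) (|n| = 15), the distance is |(-15) − (-21)|/|n| = 6/15 = 2/5.

2/5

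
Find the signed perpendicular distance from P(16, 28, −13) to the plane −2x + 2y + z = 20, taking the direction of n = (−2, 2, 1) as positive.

n·P − 20 = -9.
|n| = 3, so the signed distance is -9/3 = -3.

-3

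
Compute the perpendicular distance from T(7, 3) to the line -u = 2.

The normal to the line is n = (-1, 0) with |n| = 1.
|n·T − 2| = |-7 − 2| = 9, so the distance is 9/1 = 9.

9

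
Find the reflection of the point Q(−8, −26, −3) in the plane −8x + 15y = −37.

With n = (−8, 15, 0), the signed offset is (n·Q − (-37))/|n|² = -289/289 = -1.
Q' = Q − 2t·n = (−8, −26, −3) − (-2)·(−8, 15, 0) = (−24, 4, −3).

(-24, 4, -3)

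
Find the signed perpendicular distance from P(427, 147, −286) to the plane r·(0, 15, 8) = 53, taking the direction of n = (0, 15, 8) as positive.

n·P − 53 = -136.
|n| = 17, so the signed distance is -136/17 = -8.

-8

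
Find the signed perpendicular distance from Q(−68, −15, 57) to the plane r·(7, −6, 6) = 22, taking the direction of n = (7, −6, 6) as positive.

-6

n·Q − 22 = -66.
|n| = 11, so the signed distance is -66/11 = -6.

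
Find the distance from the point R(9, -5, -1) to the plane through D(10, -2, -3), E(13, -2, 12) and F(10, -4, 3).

DE = (3, 0, 15) and DF = (0, -2, 6), so a normal is n = DE × DF = (30, -18, -6).
Then n·(9, -5, -1) - 354 = 12.
|n| = √(900 + 324 + 36) = 6√35, so the distance is |12|/(6√35) = 2√35/35.

2√35/35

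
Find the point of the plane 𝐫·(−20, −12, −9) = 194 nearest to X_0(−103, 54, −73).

The perpendicular from X_0 has direction n = (−20, −12, −9): r = (−103, 54, −73) + μ(−20, −12, −9).
Substitute into the plane: n·(X_0 + μn) = 194 gives 2069 + 625μ = 194, so μ = -3.
Foot = (−103, 54, −73) + (-3)·(−20, −12, −9) = (−43, 90, −46).

(-43, 90, -46)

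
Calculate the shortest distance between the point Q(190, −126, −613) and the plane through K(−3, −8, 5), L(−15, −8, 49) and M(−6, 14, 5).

KL = (−12, 0, 44) and KM = (−3, 22, 0), so a normal is n = KL × KM = (−968, −132, −264).
Then n·(190, −126, −613) − 2640 = −8096.
|n| = √(937024 + 17424 + 69696) = 1012, so the distance is |-8096|/1012 = 8.

8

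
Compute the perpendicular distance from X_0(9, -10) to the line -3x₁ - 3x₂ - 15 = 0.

2√2

The normal to the line is n = (-3, -3) with |n| = 3√2.
|n·X_0 − 15| = |3 − 15| = 12, so the distance is 12/(3√2) = 2√2.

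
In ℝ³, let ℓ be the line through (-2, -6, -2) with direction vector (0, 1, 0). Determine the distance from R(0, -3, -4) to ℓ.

Direction vector d = (0, 1, 0).
AP = (2, 3, -2); AP·d = 3, |AP|² = 17, |d|² = 1.
distance² = |AP|² − (AP·d)²/|d|² = 17 − 9/1 = 8, so the distance is 2√2.

2√2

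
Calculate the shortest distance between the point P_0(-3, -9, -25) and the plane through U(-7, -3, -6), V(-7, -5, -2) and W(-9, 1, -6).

5√21/7

UV = (0, -2, 4) and UW = (-2, 4, 0), so a normal is n = UV × UW = (-16, -8, -4).
n = (-16, -8, -4); n·P − 160 = 60; |n| = 4√21; distance = 60/(4√21) = 15/√21.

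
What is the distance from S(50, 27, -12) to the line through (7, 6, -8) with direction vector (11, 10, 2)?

√281

Direction vector d = (11, 10, 2).
AP = (43, 21, -4); AP·d = 675, |AP|² = 2306, |d|² = 225.
distance² = |AP|² − (AP·d)²/|d|² = 2306 − 455625/225 = 281, so the distance is √281.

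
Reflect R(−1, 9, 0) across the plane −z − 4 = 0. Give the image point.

With n = (0, 0, −1), the signed offset is (n·R − 4)/|n|² = -4/1 = -4.
R' = R − 2t·n = (−1, 9, 0) − (-8)·(0, 0, −1) = (−1, 9, −8).

(-1, 9, -8)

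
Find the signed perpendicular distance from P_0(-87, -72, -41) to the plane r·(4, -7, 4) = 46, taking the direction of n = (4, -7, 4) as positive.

n·P_0 − 46 = -54.
|n| = 9, so the signed distance is -54/9 = -6.

-6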